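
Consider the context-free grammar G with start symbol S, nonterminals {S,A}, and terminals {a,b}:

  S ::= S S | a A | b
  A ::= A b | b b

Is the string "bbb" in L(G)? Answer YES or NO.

CNF form of G:
  S -> S S | T1 A | b
  A -> A T0 | T0 T0
  T0 -> b
  T1 -> a

CYK fill:
  cell(0,0) b: {S,T0}  orig:{S}
  cell(1,1) b: {S,T0}  orig:{S}
  cell(2,2) b: {S,T0}  orig:{S}
  cell(0,1) bb: {A,S}
  cell(1,2) bb: {A,S}
  cell(0,2) bbb: {A,S}

S ∈ T[0,2] ⇒ YES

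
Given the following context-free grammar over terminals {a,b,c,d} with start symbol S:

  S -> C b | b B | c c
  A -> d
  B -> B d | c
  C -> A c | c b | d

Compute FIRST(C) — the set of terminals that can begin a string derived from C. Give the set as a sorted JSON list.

FIRST iteration:
[1]
  A via A→d: +{d}
  B via B→c: +{c}
  C via C→A c: +{d}
  C via C→c b: +{c}
  S via S→C b: +{c,d}
  S via S→b B: +{b}
  FIRST(S)={b,c,d}  FIRST(A)={d}  FIRST(B)={c}  FIRST(C)={c,d}
[2] (no change)
  FIRST(S)={b,c,d}  FIRST(A)={d}  FIRST(B)={c}  FIRST(C)={c,d}

FIRST(C) = ["c", "d"]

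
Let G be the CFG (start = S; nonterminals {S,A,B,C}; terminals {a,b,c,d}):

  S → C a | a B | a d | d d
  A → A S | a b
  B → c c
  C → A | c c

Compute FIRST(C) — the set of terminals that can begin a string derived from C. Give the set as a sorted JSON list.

FIRST iteration:
round 1:
  A via A→a b: +{a}
  B via B→c c: +{c}
  C via C→A: +{a}
  C via C→c c: +{c}
  S via S→C a: +{a,c}
  S via S→d d: +{d}
  FIRST(S)={a,c,d}  FIRST(A)={a}  FIRST(B)={c}  FIRST(C)={a,c}
round 2: (no change)
  FIRST(S)={a,c,d}  FIRST(A)={a}  FIRST(B)={c}  FIRST(C)={a,c}

FIRST(C) = ["a", "c"]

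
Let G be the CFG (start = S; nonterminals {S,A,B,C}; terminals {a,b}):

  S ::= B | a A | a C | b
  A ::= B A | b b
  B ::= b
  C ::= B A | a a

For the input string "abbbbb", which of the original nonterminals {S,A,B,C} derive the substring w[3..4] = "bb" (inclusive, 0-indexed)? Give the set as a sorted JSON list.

Convert to CNF:
  S -> T1 A | T1 C | b
  A -> B A | T0 T0
  B -> b
  C -> B A | T1 T1
  T0 -> b
  T1 -> a

Fill CYK table bottom-up (cells [i..j] with 3 ≤ i ≤ j ≤ 4 only):
  cell(3,3) b: {B,S,T0}  orig:{B,S}
  cell(4,4) b: {B,S,T0}  orig:{B,S}
  cell(3,4) bb: {A}

Original NTs in T[3,4] deriving "bb": ["A"]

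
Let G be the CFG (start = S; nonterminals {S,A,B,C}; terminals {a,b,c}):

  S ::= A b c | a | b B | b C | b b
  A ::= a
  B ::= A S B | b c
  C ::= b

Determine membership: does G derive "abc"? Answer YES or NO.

CNF form of G:
  S -> A X3 | T0 B | T0 C | T0 T0 | a
  A -> a
  B -> A X2 | T0 T1
  C -> b
  T0 -> b
  T1 -> c
  X2 -> S B
  X3 -> T0 T1

CYK table (by increasing span):
  cell(0,0) a: {A,S}
  cell(1,1) b: {C,T0}  orig:{C}
  cell(2,2) c: {T1}  orig:{}
  cell(0,1) ab: ∅
  cell(1,2) bc: {B,X3}  orig:{B}
  cell(0,2) abc: {S,X2}  orig:{S}

S ∈ T[0,2] ⇒ YES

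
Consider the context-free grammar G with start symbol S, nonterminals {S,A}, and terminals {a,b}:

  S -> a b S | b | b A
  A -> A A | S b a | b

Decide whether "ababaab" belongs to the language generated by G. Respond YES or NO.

Convert to CNF:
  S -> T0 A | T1 X3 | b
  A -> A A | S X2 | b
  T0 -> b
  T1 -> a
  X2 -> T0 T1
  X3 -> T0 S

Fill CYK table bottom-up:
  cell(0,0) a: {T1}  orig:{}
  cell(1,1) b: {A,S,T0}  orig:{A,S}
  cell(2,2) a: {T1}  orig:{}
  cell(3,3) b: {A,S,T0}  orig:{A,S}
  cell(4,4) a: {T1}  orig:{}
  cell(5,5) a: {T1}  orig:{}
  cell(6,6) b: {A,S,T0}  orig:{A,S}
  cell(0,1) ab: ∅
  cell(1,2) ba: {X2}  orig:{}
  cell(2,3) ab: ∅
  cell(3,4) ba: {X2}  orig:{}
  cell(4,5) aa: ∅
  cell(5,6) ab: ∅
  cell(0,2) aba: ∅
  cell(1,3) bab: ∅
  cell(2,4) aba: ∅
  cell(3,5) baa: ∅
  cell(4,6) aab: ∅
  cell(0,3) abab: ∅
  cell(1,4) baba: ∅
  cell(2,5) abaa: ∅
  cell(3,6) baab: ∅
  cell(0,4) ababa: ∅
  cell(1,5) babaa: ∅
  cell(2,6) abaab: ∅
  cell(0,5) ababaa: ∅
  cell(1,6) babaab: ∅
  cell(0,6) ababaab: ∅

S ∉ T[0,6] ⇒ NO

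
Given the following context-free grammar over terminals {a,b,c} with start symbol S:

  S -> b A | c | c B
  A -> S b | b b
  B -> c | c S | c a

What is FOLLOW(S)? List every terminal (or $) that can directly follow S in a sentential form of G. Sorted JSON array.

Compute FIRST by fixpoint:
round 1:
  A via A→b b: +{b}
  B via B→c: +{c}
  S via S→b A: +{b}
  S via S→c: +{c}
  S: {b,c}  A: {b}  B: {c}
round 2:
  A via A→S b: +{c}
  S: {b,c}  A: {b,c}  B: {c}
round 3: — fixpoint
  S: {b,c}  A: {b,c}  B: {c}

FOLLOW sets:
initialize: $ ∈ FOLLOW(S)
round 1:
  A→S b: FOLLOW(S) ⊇ FIRST(b) = {b}; new: +{b}
  S→b A: FOLLOW(A) ⊇ FOLLOW(S) ⊇ {$,b}; new: +{$,b}
  S→c B: FOLLOW(B) ⊇ FOLLOW(S) ⊇ {$,b}; new: +{$,b}
  S: {$,b}  A: {$,b}  B: {$,b}
round 2: (stable)
  S: {$,b}  A: {$,b}  B: {$,b}

FOLLOW(S) = ["$", "b"]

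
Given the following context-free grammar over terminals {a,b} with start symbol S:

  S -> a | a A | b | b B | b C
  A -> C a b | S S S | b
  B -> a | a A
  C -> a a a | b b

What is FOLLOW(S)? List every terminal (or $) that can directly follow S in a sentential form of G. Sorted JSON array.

Compute FIRST by fixpoint:
iter 1:
  A via A→b: +{b}
  B via B→a: +{a}
  C via C→a a a: +{a}
  C via C→b b: +{b}
  S via S→a: +{a}
  S via S→b: +{b}
  FIRST(S)={a,b}  FIRST(A)={b}  FIRST(B)={a}  FIRST(C)={a,b}
iter 2:
  A via A→C a b: +{a}
  FIRST(S)={a,b}  FIRST(A)={a,b}  FIRST(B)={a}  FIRST(C)={a,b}
iter 3: (stable)
  FIRST(S)={a,b}  FIRST(A)={a,b}  FIRST(B)={a}  FIRST(C)={a,b}

Compute FOLLOW by fixpoint:
initialize: $ ∈ FOLLOW(S)
pass 1:
  A→C a b: FOLLOW(C) ⊇ FIRST(a) = {a}; new: +{a}
  A→S S S: FOLLOW(S) ⊇ FIRST(S) = {a,b}; new: +{a,b}
  S→a A: FOLLOW(A) ⊇ FOLLOW(S) ⊇ {$,a,b}; new: +{$,a,b}
  S→b B: FOLLOW(B) ⊇ FOLLOW(S) ⊇ {$,a,b}; new: +{$,a,b}
  S→b C: FOLLOW(C) ⊇ FOLLOW(S) ⊇ {$,a,b}; new: +{$,b}
  S: {$,a,b}  A: {$,a,b}  B: {$,a,b}  C: {$,a,b}
pass 2: done
  S: {$,a,b}  A: {$,a,b}  B: {$,a,b}  C: {$,a,b}

FOLLOW(S) = ["$", "a", "b"]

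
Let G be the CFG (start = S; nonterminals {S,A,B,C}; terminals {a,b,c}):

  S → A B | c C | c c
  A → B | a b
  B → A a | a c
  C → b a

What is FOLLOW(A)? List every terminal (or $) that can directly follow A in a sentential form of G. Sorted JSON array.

FIRST iteration:
[1]
  A via A→a b: +{a}
  B via B→A a: +{a}
  C via C→b a: +{b}
  S via S→A B: +{a}
  S via S→c C: +{c}
  FIRST[S]={a,c}  FIRST[A]={a}  FIRST[B]={a}  FIRST[C]={b}
[2] — fixpoint
  FIRST[S]={a,c}  FIRST[A]={a}  FIRST[B]={a}  FIRST[C]={b}

FOLLOW iteration:
initialize: $ ∈ FOLLOW(S)
pass 1:
  B→A a: FOLLOW(A) ⊇ FIRST(a) = {a}; new: +{a}
  S→A B: FOLLOW(B) ⊇ FOLLOW(S) ⊇ {$}; new: +{$}
  S→c C: FOLLOW(C) ⊇ FOLLOW(S) ⊇ {$}; new: +{$}
  FOLLOW(S)={$}  FOLLOW(A)={a}  FOLLOW(B)={$}  FOLLOW(C)={$}
pass 2:
  A→B: FOLLOW(B) ⊇ FOLLOW(A) ⊇ {a}; new: +{a}
  FOLLOW(S)={$}  FOLLOW(A)={a}  FOLLOW(B)={$,a}  FOLLOW(C)={$}
pass 3: done
  FOLLOW(S)={$}  FOLLOW(A)={a}  FOLLOW(B)={$,a}  FOLLOW(C)={$}

FOLLOW(A) = ["a"]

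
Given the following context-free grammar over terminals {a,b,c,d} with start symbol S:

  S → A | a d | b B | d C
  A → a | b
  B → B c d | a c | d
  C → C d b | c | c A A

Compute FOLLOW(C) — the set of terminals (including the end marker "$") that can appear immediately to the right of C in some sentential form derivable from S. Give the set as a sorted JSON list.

FIRST iteration:
iter 1:
  A via A→a: +{a}
  A via A→b: +{b}
  B via B→a c: +{a}
  B via B→d: +{d}
  C via C→c: +{c}
  S via S→A: +{a,b}
  S via S→d C: +{d}
  S: {a,b,d}  A: {a,b}  B: {a,d}  C: {c}
iter 2: done
  S: {a,b,d}  A: {a,b}  B: {a,d}  C: {c}

Compute FOLLOW by fixpoint:
seed FOLLOW(S) with $
round 1:
  B→B c d: FOLLOW(B) ⊇ FIRST(c) = {c}; new: +{c}
  C→C d b: FOLLOW(C) ⊇ FIRST(d) = {d}; new: +{d}
  C→c A A: FOLLOW(A) ⊇ FIRST(A) = {a,b}; new: +{a,b}
  C→c A A: FOLLOW(A) ⊇ FOLLOW(C) ⊇ {d}; new: +{d}
  S→A: FOLLOW(A) ⊇ FOLLOW(S) ⊇ {$}; new: +{$}
  S→b B: FOLLOW(B) ⊇ FOLLOW(S) ⊇ {$}; new: +{$}
  S→d C: FOLLOW(C) ⊇ FOLLOW(S) ⊇ {$}; new: +{$}
  FOLLOW(S)={$}  FOLLOW(A)={$,a,b,d}  FOLLOW(B)={$,c}  FOLLOW(C)={$,d}
round 2: (no change)
  FOLLOW(S)={$}  FOLLOW(A)={$,a,b,d}  FOLLOW(B)={$,c}  FOLLOW(C)={$,d}

FOLLOW(C) = ["$", "d"]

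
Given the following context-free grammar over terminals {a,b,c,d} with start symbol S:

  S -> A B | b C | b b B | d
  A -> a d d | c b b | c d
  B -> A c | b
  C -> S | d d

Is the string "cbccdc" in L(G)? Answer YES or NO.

CNF form of G:
  S -> A B | T3 C | T3 X7 | d
  A -> T0 X4 | T2 T1 | T2 X5
  B -> A T2 | b
  C -> A B | T1 T1 | T3 C | T3 X6 | d
  T0 -> a
  T1 -> d
  T2 -> c
  T3 -> b
  X4 -> T1 T1
  X5 -> T3 T3
  X6 -> T3 B
  X7 -> T3 B

CYK fill:
  T[0,0] 'c' = {T2}  orig:{}
  T[1,1] 'b' = {B,T3}  orig:{B}
  T[2,2] 'c' = {T2}  orig:{}
  T[3,3] 'c' = {T2}  orig:{}
  T[4,4] 'd' = {C,S,T1}  orig:{C,S}
  T[5,5] 'c' = {T2}  orig:{}
  T[0,1] 'cb' = ∅
  T[1,2] 'bc' = ∅
  T[2,3] 'cc' = ∅
  T[3,4] 'cd' = {A}
  T[4,5] 'dc' = ∅
  T[0,2] 'cbc' = ∅
  T[1,3] 'bcc' = ∅
  T[2,4] 'ccd' = ∅
  T[3,5] 'cdc' = {B}
  T[0,3] 'cbcc' = ∅
  T[1,4] 'bccd' = ∅
  T[2,5] 'ccdc' = ∅
  T[0,4] 'cbccd' = ∅
  T[1,5] 'bccdc' = ∅
  T[0,5] 'cbccdc' = ∅

S ∉ T[0,5] ⇒ NO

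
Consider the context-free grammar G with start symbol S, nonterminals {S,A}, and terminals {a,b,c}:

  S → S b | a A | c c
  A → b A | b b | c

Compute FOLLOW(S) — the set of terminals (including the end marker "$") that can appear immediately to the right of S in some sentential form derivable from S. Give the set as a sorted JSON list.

Compute FIRST by fixpoint:
pass 1:
  A via A→b A: +{b}
  A via A→c: +{c}
  S via S→a A: +{a}
  S via S→c c: +{c}
  FIRST(S)={a,c}  FIRST(A)={b,c}
pass 2: (no change)
  FIRST(S)={a,c}  FIRST(A)={b,c}

Compute FOLLOW by fixpoint:
initialize: $ ∈ FOLLOW(S)
[1]
  S→S b: FOLLOW(S) ⊇ FIRST(b) = {b}; new: +{b}
  S→a A: FOLLOW(A) ⊇ FOLLOW(S) ⊇ {$,b}; new: +{$,b}
  FOLLOW[S]={$,b}  FOLLOW[A]={$,b}
[2] done
  FOLLOW[S]={$,b}  FOLLOW[A]={$,b}

FOLLOW(S) = ["$", "b"]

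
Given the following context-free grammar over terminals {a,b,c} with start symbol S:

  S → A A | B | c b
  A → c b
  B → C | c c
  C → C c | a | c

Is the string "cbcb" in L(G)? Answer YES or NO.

Convert to CNF:
  S -> A A | C T0 | T0 T0 | T0 T1 | a | c
  A -> T0 T1
  B -> C T0 | T0 T0 | a | c
  C -> C T0 | a | c
  T0 -> c
  T1 -> b

Fill CYK table bottom-up:
  T[0,0] 'c' = {B,C,S,T0}  orig:{B,C,S}
  T[1,1] 'b' = {T1}  orig:{}
  T[2,2] 'c' = {B,C,S,T0}  orig:{B,C,S}
  T[3,3] 'b' = {T1}  orig:{}
  T[0,1] 'cb' = {A,S}
  T[1,2] 'bc' = ∅
  T[2,3] 'cb' = {A,S}
  T[0,2] 'cbc' = ∅
  T[1,3] 'bcb' = ∅
  T[0,3] 'cbcb' = {S}

S ∈ T[0,3] ⇒ YES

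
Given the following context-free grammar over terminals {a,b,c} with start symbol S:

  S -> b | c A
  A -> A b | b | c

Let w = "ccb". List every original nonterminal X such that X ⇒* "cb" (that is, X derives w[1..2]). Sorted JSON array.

CNF form of G:
  S -> T1 A | b
  A -> A T0 | b | c
  T0 -> b
  T1 -> c

CYK fill, restricted to cells inside w[1..2]:
  T[1,1] 'c' = {A,T1}  orig:{A}
  T[2,2] 'b' = {A,S,T0}  orig:{A,S}
  T[1,2] 'cb' = {A,S}

Original NTs in T[1,2] deriving "cb": ["A", "S"]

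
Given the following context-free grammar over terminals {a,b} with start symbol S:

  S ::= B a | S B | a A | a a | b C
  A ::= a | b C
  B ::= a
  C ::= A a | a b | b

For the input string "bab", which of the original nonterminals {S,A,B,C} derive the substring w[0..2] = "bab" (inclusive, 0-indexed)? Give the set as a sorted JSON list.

CNF form of G:
  S -> B T1 | S B | T0 C | T1 A | T1 T1
  A -> T0 C | a
  B -> a
  C -> A T1 | T1 T0 | b
  T0 -> b
  T1 -> a

Fill CYK table bottom-up (cells [i..j] with 0 ≤ i ≤ j ≤ 2 only):
  [0..0]={C,T0}  "b"  orig:{C}
  [1..1]={A,B,T1}  "a"  orig:{A,B}
  [2..2]={C,T0}  "b"  orig:{C}
  [0..1]=∅  "ba"
  [1..2]={C}  "ab"
  [0..2]={A,S}  "bab"

Original NTs in T[0,2] deriving "bab": ["A", "S"]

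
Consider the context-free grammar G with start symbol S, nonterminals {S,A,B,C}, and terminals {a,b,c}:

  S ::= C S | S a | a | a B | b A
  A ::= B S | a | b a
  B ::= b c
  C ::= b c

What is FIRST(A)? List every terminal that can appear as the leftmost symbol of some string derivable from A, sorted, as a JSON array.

Compute FIRST by fixpoint:
pass 1:
  A via A→a: +{a}
  A via A→b a: +{b}
  B via B→b c: +{b}
  C via C→b c: +{b}
  S via S→C S: +{b}
  S via S→a: +{a}
  S: {a,b}  A: {a,b}  B: {b}  C: {b}
pass 2: done
  S: {a,b}  A: {a,b}  B: {b}  C: {b}

FIRST(A) = ["a", "b"]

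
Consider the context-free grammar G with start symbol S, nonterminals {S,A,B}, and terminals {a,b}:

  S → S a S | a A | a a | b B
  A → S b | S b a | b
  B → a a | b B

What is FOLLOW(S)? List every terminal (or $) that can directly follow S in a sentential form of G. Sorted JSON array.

FIRST sets, iterate to fixpoint:
pass 1:
  A via A→b: +{b}
  B via B→a a: +{a}
  B via B→b B: +{b}
  S via S→a A: +{a}
  S via S→b B: +{b}
  FIRST[S]={a,b}  FIRST[A]={b}  FIRST[B]={a,b}
pass 2:
  A via A→S b: +{a}
  FIRST[S]={a,b}  FIRST[A]={a,b}  FIRST[B]={a,b}
pass 3: — fixpoint
  FIRST[S]={a,b}  FIRST[A]={a,b}  FIRST[B]={a,b}

Compute FOLLOW by fixpoint:
FOLLOW(S) := {$}
pass 1:
  A→S b: FOLLOW(S) ⊇ FIRST(b) = {b}; new: +{b}
  S→S a S: FOLLOW(S) ⊇ FIRST(a) = {a}; new: +{a}
  S→a A: FOLLOW(A) ⊇ FOLLOW(S) ⊇ {$,a,b}; new: +{$,a,b}
  S→b B: FOLLOW(B) ⊇ FOLLOW(S) ⊇ {$,a,b}; new: +{$,a,b}
  FOLLOW(S)={$,a,b}  FOLLOW(A)={$,a,b}  FOLLOW(B)={$,a,b}
pass 2: — fixpoint
  FOLLOW(S)={$,a,b}  FOLLOW(A)={$,a,b}  FOLLOW(B)={$,a,b}

FOLLOW(S) = ["$", "a", "b"]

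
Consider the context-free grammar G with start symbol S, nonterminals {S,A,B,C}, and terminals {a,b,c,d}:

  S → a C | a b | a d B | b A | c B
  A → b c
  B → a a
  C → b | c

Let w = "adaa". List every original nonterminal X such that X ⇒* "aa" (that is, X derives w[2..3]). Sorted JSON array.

CNF form of G:
  S -> T0 A | T1 B | T2 C | T2 T0 | T2 X4
  A -> T0 T1
  B -> T2 T2
  C -> b | c
  T0 -> b
  T1 -> c
  T2 -> a
  T3 -> d
  X4 -> T3 B

CYK fill (cells [i..j] with 2 ≤ i ≤ j ≤ 3 only):
  T[2,2] 'a' = {T2}  orig:{}
  T[3,3] 'a' = {T2}  orig:{}
  T[2,3] 'aa' = {B}

Original NTs in T[2,3] deriving "aa": ["B"]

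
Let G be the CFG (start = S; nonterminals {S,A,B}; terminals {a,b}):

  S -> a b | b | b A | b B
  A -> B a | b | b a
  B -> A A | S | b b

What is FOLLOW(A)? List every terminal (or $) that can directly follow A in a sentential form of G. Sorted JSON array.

FIRST sets, iterate to fixpoint:
iter 1:
  A via A→b: +{b}
  B via B→A A: +{b}
  S via S→a b: +{a}
  S via S→b: +{b}
  FIRST[S]={a,b}  FIRST[A]={b}  FIRST[B]={b}
iter 2:
  B via B→S: +{a}
  FIRST[S]={a,b}  FIRST[A]={b}  FIRST[B]={a,b}
iter 3:
  A via A→B a: +{a}
  FIRST[S]={a,b}  FIRST[A]={a,b}  FIRST[B]={a,b}
iter 4: (stable)
  FIRST[S]={a,b}  FIRST[A]={a,b}  FIRST[B]={a,b}

FOLLOW iteration:
seed FOLLOW(S) with $
iter 1:
  A→B a: FOLLOW(B) ⊇ FIRST(a) = {a}; new: +{a}
  B→A A: FOLLOW(A) ⊇ FIRST(A) = {a,b}; new: +{a,b}
  B→S: FOLLOW(S) ⊇ FOLLOW(B) ⊇ {a}; new: +{a}
  S→b A: FOLLOW(A) ⊇ FOLLOW(S) ⊇ {$,a}; new: +{$}
  S→b B: FOLLOW(B) ⊇ FOLLOW(S) ⊇ {$,a}; new: +{$}
  FOLLOW[S]={$,a}  FOLLOW[A]={$,a,b}  FOLLOW[B]={$,a}
iter 2: (stable)
  FOLLOW[S]={$,a}  FOLLOW[A]={$,a,b}  FOLLOW[B]={$,a}

FOLLOW(A) = ["$", "a", "b"]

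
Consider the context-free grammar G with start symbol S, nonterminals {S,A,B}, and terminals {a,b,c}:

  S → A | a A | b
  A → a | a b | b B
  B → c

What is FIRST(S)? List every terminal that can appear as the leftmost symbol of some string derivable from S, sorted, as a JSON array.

FIRST iteration:
[1]
  A via A→a: +{a}
  A via A→b B: +{b}
  B via B→c: +{c}
  S via S→A: +{a,b}
  FIRST(S)={a,b}  FIRST(A)={a,b}  FIRST(B)={c}
[2] done
  FIRST(S)={a,b}  FIRST(A)={a,b}  FIRST(B)={c}

FIRST(S) = ["a", "b"]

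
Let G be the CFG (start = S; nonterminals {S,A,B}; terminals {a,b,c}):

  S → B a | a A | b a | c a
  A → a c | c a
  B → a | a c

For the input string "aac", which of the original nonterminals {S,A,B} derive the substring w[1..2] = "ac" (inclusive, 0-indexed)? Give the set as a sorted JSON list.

Convert to CNF:
  S -> B T0 | T0 A | T1 T0 | T2 T0
  A -> T0 T1 | T1 T0
  B -> T0 T1 | a
  T0 -> a
  T1 -> c
  T2 -> b

CYK table (by increasing span), restricted to cells inside w[1..2]:
  cell(1,1) a: {B,T0}  orig:{B}
  cell(2,2) c: {T1}  orig:{}
  cell(1,2) ac: {A,B}

Original NTs in T[1,2] deriving "ac": ["A", "B"]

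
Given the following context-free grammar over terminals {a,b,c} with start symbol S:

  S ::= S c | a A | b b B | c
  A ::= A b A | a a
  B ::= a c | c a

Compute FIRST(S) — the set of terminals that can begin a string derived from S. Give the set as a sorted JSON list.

FIRST iteration:
[1]
  A via A→a a: +{a}
  B via B→a c: +{a}
  B via B→c a: +{c}
  S via S→a A: +{a}
  S via S→b b B: +{b}
  S via S→c: +{c}
  FIRST[S]={a,b,c}  FIRST[A]={a}  FIRST[B]={a,c}
[2] done
  FIRST[S]={a,b,c}  FIRST[A]={a}  FIRST[B]={a,c}

FIRST(S) = ["a", "b", "c"]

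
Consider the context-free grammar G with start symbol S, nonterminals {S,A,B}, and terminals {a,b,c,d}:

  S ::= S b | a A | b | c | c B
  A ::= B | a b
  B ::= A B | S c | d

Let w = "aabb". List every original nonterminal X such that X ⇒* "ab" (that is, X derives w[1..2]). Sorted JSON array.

CNF form of G:
  S -> S T2 | T0 B | T1 A | b | c
  A -> A B | S T0 | T1 T2 | d
  B -> A B | S T0 | d
  T0 -> c
  T1 -> a
  T2 -> b

Fill CYK table bottom-up — only the sub-triangle for w[1..2]:
  [1..1]={T1}  "a"  orig:{}
  [2..2]={S,T2}  "b"  orig:{S}
  [1..2]={A}  "ab"

Original NTs in T[1,2] deriving "ab": ["A"]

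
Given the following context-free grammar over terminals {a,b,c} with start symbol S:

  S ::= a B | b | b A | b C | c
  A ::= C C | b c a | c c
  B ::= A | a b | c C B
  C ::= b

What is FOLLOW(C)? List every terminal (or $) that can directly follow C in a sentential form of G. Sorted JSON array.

FIRST iteration:
round 1:
  A via A→b c a: +{b}
  A via A→c c: +{c}
  B via B→A: +{b,c}
  B via B→a b: +{a}
  C via C→b: +{b}
  S via S→a B: +{a}
  S via S→b: +{b}
  S via S→c: +{c}
  S: {a,b,c}  A: {b,c}  B: {a,b,c}  C: {b}
round 2: — fixpoint
  S: {a,b,c}  A: {b,c}  B: {a,b,c}  C: {b}

Compute FOLLOW by fixpoint:
FOLLOW(S) := {$}
round 1:
  A→C C: FOLLOW(C) ⊇ FIRST(C) = {b}; new: +{b}
  B→c C B: FOLLOW(C) ⊇ FIRST(B) = {a,b,c}; new: +{a,c}
  S→a B: FOLLOW(B) ⊇ FOLLOW(S) ⊇ {$}; new: +{$}
  S→b A: FOLLOW(A) ⊇ FOLLOW(S) ⊇ {$}; new: +{$}
  S→b C: FOLLOW(C) ⊇ FOLLOW(S) ⊇ {$}; new: +{$}
  S: {$}  A: {$}  B: {$}  C: {$,a,b,c}
round 2: (stable)
  S: {$}  A: {$}  B: {$}  C: {$,a,b,c}

FOLLOW(C) = ["$", "a", "b", "c"]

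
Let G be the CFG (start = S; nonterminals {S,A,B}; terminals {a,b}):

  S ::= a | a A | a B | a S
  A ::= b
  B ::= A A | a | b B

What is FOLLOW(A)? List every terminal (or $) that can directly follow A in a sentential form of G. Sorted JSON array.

FIRST sets, iterate to fixpoint:
iter 1:
  A via A→b: +{b}
  B via B→A A: +{b}
  B via B→a: +{a}
  S via S→a: +{a}
  FIRST[S]={a}  FIRST[A]={b}  FIRST[B]={a,b}
iter 2: — fixpoint
  FIRST[S]={a}  FIRST[A]={b}  FIRST[B]={a,b}

FOLLOW iteration:
initialize: $ ∈ FOLLOW(S)
round 1:
  B→A A: FOLLOW(A) ⊇ FIRST(A) = {b}; new: +{b}
  S→a A: FOLLOW(A) ⊇ FOLLOW(S) ⊇ {$}; new: +{$}
  S→a B: FOLLOW(B) ⊇ FOLLOW(S) ⊇ {$}; new: +{$}
  S: {$}  A: {$,b}  B: {$}
round 2: — fixpoint
  S: {$}  A: {$,b}  B: {$}

FOLLOW(A) = ["$", "b"]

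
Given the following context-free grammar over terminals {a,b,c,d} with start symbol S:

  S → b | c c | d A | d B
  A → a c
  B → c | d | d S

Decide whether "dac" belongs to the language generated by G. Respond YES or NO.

Convert to CNF:
  S -> T1 T1 | T2 A | T2 B | b
  A -> T0 T1
  B -> T2 S | c | d
  T0 -> a
  T1 -> c
  T2 -> d

CYK table (by increasing span):
  [0..0]={B,T2}  "d"  orig:{B}
  [1..1]={T0}  "a"  orig:{}
  [2..2]={B,T1}  "c"  orig:{B}
  [0..1]=∅  "da"
  [1..2]={A}  "ac"
  [0..2]={S}  "dac"

S ∈ T[0,2] ⇒ YES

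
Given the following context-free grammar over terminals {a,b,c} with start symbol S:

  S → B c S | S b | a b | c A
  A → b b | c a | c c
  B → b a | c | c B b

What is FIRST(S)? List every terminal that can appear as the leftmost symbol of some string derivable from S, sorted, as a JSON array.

FIRST iteration:
iter 1:
  A via A→b b: +{b}
  A via A→c a: +{c}
  B via B→b a: +{b}
  B via B→c: +{c}
  S via S→B c S: +{b,c}
  S via S→a b: +{a}
  FIRST[S]={a,b,c}  FIRST[A]={b,c}  FIRST[B]={b,c}
iter 2: (no change)
  FIRST[S]={a,b,c}  FIRST[A]={b,c}  FIRST[B]={b,c}

FIRST(S) = ["a", "b", "c"]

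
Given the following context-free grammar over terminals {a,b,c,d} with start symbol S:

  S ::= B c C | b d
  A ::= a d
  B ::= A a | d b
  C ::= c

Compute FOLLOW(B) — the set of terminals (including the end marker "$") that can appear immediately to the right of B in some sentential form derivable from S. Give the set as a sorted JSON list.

FIRST iteration:
iter 1:
  A via A→a d: +{a}
  B via B→A a: +{a}
  B via B→d b: +{d}
  C via C→c: +{c}
  S via S→B c C: +{a,d}
  S via S→b d: +{b}
  FIRST[S]={a,b,d}  FIRST[A]={a}  FIRST[B]={a,d}  FIRST[C]={c}
iter 2: (stable)
  FIRST[S]={a,b,d}  FIRST[A]={a}  FIRST[B]={a,d}  FIRST[C]={c}

FOLLOW sets:
initialize: $ ∈ FOLLOW(S)
iter 1:
  B→A a: FOLLOW(A) ⊇ FIRST(a) = {a}; new: +{a}
  S→B c C: FOLLOW(B) ⊇ FIRST(c) = {c}; new: +{c}
  S→B c C: FOLLOW(C) ⊇ FOLLOW(S) ⊇ {$}; new: +{$}
  FOLLOW(S)={$}  FOLLOW(A)={a}  FOLLOW(B)={c}  FOLLOW(C)={$}
iter 2: — fixpoint
  FOLLOW(S)={$}  FOLLOW(A)={a}  FOLLOW(B)={c}  FOLLOW(C)={$}

FOLLOW(B) = ["c"]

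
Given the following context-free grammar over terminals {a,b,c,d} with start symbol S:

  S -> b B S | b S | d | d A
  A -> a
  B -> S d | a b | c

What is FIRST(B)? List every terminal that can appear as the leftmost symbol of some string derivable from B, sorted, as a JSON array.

FIRST iteration:
iter 1:
  A via A→a: +{a}
  B via B→a b: +{a}
  B via B→c: +{c}
  S via S→b B S: +{b}
  S via S→d: +{d}
  FIRST[S]={b,d}  FIRST[A]={a}  FIRST[B]={a,c}
iter 2:
  B via B→S d: +{b,d}
  FIRST[S]={b,d}  FIRST[A]={a}  FIRST[B]={a,b,c,d}
iter 3: (stable)
  FIRST[S]={b,d}  FIRST[A]={a}  FIRST[B]={a,b,c,d}

FIRST(B) = ["a", "b", "c", "d"]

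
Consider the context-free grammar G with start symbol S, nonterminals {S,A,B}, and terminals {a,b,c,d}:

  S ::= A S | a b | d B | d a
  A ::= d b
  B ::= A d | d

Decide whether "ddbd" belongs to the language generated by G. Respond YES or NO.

CNF form of G:
  S -> A S | T0 B | T0 T2 | T2 T1
  A -> T0 T1
  B -> A T0 | d
  T0 -> d
  T1 -> b
  T2 -> a

CYK fill:
  T[0,0] 'd' = {B,T0}  orig:{B}
  T[1,1] 'd' = {B,T0}  orig:{B}
  T[2,2] 'b' = {T1}  orig:{}
  T[3,3] 'd' = {B,T0}  orig:{B}
  T[0,1] 'dd' = {S}
  T[1,2] 'db' = {A}
  T[2,3] 'bd' = ∅
  T[0,2] 'ddb' = ∅
  T[1,3] 'dbd' = {B}
  T[0,3] 'ddbd' = {S}

S ∈ T[0,3] ⇒ YES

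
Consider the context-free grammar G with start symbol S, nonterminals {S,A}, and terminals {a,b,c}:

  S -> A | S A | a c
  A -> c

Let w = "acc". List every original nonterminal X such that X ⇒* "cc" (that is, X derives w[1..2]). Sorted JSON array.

CNF form of G:
  S -> S A | T0 T1 | c
  A -> c
  T0 -> a
  T1 -> c

CYK table (by increasing span) (cells [i..j] with 1 ≤ i ≤ j ≤ 2 only):
  T[1,1] 'c' = {A,S,T1}  orig:{A,S}
  T[2,2] 'c' = {A,S,T1}  orig:{A,S}
  T[1,2] 'cc' = {S}

Original NTs in T[1,2] deriving "cc": ["S"]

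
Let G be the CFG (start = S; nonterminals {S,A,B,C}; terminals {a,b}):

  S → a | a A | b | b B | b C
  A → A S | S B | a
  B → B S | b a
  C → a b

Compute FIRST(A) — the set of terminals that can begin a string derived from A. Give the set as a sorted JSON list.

FIRST sets, iterate to fixpoint:
[1]
  A via A→a: +{a}
  B via B→b a: +{b}
  C via C→a b: +{a}
  S via S→a: +{a}
  S via S→b: +{b}
  S: {a,b}  A: {a}  B: {b}  C: {a}
[2]
  A via A→S B: +{b}
  S: {a,b}  A: {a,b}  B: {b}  C: {a}
[3] (no change)
  S: {a,b}  A: {a,b}  B: {b}  C: {a}

FIRST(A) = ["a", "b"]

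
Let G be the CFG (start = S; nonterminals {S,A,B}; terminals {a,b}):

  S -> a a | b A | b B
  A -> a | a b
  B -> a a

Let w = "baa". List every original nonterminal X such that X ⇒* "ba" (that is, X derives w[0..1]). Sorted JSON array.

Convert to CNF:
  S -> T0 T0 | T1 A | T1 B
  A -> T0 T1 | a
  B -> T0 T0
  T0 -> a
  T1 -> b

Fill CYK table bottom-up (cells [i..j] with 0 ≤ i ≤ j ≤ 1 only):
  cell(0,0) b: {T1}  orig:{}
  cell(1,1) a: {A,T0}  orig:{A}
  cell(0,1) ba: {S}

Original NTs in T[0,1] deriving "ba": ["S"]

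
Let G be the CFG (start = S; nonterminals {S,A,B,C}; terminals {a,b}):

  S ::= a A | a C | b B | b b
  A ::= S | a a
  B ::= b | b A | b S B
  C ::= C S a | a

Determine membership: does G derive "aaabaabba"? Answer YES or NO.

Convert to CNF:
  S -> T0 A | T0 C | T1 B | T1 T1
  A -> T0 A | T0 C | T0 T0 | T1 B | T1 T1
  B -> T1 A | T1 X2 | b
  C -> C X3 | a
  T0 -> a
  T1 -> b
  X2 -> S B
  X3 -> S T0

CYK table (by increasing span):
  [0..0]={C,T0}  "a"  orig:{C}
  [1..1]={C,T0}  "a"  orig:{C}
  [2..2]={C,T0}  "a"  orig:{C}
  [3..3]={B,T1}  "b"  orig:{B}
  [4..4]={C,T0}  "a"  orig:{C}
  [5..5]={C,T0}  "a"  orig:{C}
  [6..6]={B,T1}  "b"  orig:{B}
  [7..7]={B,T1}  "b"  orig:{B}
  [8..8]={C,T0}  "a"  orig:{C}
  [0..1]={A,S}  "aa"
  [1..2]={A,S}  "aa"
  [2..3]=∅  "ab"
  [3..4]=∅  "ba"
  [4..5]={A,S}  "aa"
  [5..6]=∅  "ab"
  [6..7]={A,S}  "bb"
  [7..8]=∅  "ba"
  [0..2]={A,S,X3}  "aaa"  orig:{A,S}
  [1..3]={X2}  "aab"  orig:{}
  [2..4]=∅  "aba"
  [3..5]={B}  "baa"
  [4..6]={X2}  "aab"  orig:{}
  [5..7]={A,S}  "abb"
  [6..8]={X3}  "bba"  orig:{}
  [0..3]={X2}  "aaab"  orig:{}
  [1..4]=∅  "aaba"
  [2..5]=∅  "abaa"
  [3..6]={B}  "baab"
  [4..7]={A,S}  "aabb"
  [5..8]={C,X3}  "abba"  orig:{C}
  [0..4]=∅  "aaaba"
  [1..5]={X2}  "aabaa"  orig:{}
  [2..6]=∅  "abaab"
  [3..7]={B}  "baabb"
  [4..8]={A,C,S,X3}  "aabba"  orig:{A,C,S}
  [0..5]={X2}  "aaabaa"  orig:{}
  [1..6]={X2}  "aabaab"  orig:{}
  [2..7]=∅  "abaabb"
  [3..8]={B}  "baabba"
  [0..6]={X2}  "aaabaab"  orig:{}
  [1..7]={X2}  "aabaabb"  orig:{}
  [2..8]=∅  "abaabba"
  [0..7]={X2}  "aaabaabb"  orig:{}
  [1..8]={X2}  "aabaabba"  orig:{}
  [0..8]={X2}  "aaabaabba"  orig:{}

S ∉ T[0,8] ⇒ NO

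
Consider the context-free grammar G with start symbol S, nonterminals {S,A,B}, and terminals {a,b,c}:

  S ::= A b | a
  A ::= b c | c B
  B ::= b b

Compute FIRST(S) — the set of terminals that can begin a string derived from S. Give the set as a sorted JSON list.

Compute FIRST by fixpoint:
pass 1:
  A via A→b c: +{b}
  A via A→c B: +{c}
  B via B→b b: +{b}
  S via S→A b: +{b,c}
  S via S→a: +{a}
  S: {a,b,c}  A: {b,c}  B: {b}
pass 2: (no change)
  S: {a,b,c}  A: {b,c}  B: {b}

FIRST(S) = ["a", "b", "c"]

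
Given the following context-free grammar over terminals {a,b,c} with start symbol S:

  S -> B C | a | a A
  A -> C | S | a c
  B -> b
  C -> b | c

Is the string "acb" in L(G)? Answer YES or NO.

Convert to CNF:
  S -> B C | T0 A | a
  A -> B C | T0 A | T0 T1 | a | b | c
  B -> b
  C -> b | c
  T0 -> a
  T1 -> c

CYK table (by increasing span):
  cell(0,0) a: {A,S,T0}  orig:{A,S}
  cell(1,1) c: {A,C,T1}  orig:{A,C}
  cell(2,2) b: {A,B,C}
  cell(0,1) ac: {A,S}
  cell(1,2) cb: ∅
  cell(0,2) acb: ∅

S ∉ T[0,2] ⇒ NO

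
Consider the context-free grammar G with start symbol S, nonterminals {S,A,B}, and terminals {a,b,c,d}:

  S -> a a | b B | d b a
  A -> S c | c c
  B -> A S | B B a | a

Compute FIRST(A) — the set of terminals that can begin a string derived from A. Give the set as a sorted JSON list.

Compute FIRST by fixpoint:
pass 1:
  A via A→c c: +{c}
  B via B→A S: +{c}
  B via B→a: +{a}
  S via S→a a: +{a}
  S via S→b B: +{b}
  S via S→d b a: +{d}
  S: {a,b,d}  A: {c}  B: {a,c}
pass 2:
  A via A→S c: +{a,b,d}
  B via B→A S: +{b,d}
  S: {a,b,d}  A: {a,b,c,d}  B: {a,b,c,d}
pass 3: done
  S: {a,b,d}  A: {a,b,c,d}  B: {a,b,c,d}

FIRST(A) = ["a", "b", "c", "d"]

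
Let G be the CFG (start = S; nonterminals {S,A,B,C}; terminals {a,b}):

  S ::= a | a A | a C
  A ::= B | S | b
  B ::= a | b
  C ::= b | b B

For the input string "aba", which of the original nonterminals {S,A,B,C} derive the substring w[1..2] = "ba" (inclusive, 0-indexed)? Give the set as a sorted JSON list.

CNF form of G:
  S -> T0 A | T0 C | a
  A -> T0 A | T0 C | a | b
  B -> a | b
  C -> T1 B | b
  T0 -> a
  T1 -> b

CYK table (by increasing span) (cells [i..j] with 1 ≤ i ≤ j ≤ 2 only):
  cell(1,1) b: {A,B,C,T1}  orig:{A,B,C}
  cell(2,2) a: {A,B,S,T0}  orig:{A,B,S}
  cell(1,2) ba: {C}

Original NTs in T[1,2] deriving "ba": ["C"]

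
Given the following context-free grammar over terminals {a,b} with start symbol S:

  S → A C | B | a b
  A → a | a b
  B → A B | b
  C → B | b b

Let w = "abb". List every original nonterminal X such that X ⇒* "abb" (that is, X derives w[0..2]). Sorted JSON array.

CNF form of G:
  S -> A B | A C | T0 T1 | b
  A -> T0 T1 | a
  B -> A B | b
  C -> A B | T1 T1 | b
  T0 -> a
  T1 -> b

Fill CYK table bottom-up — only the sub-triangle for w[0..2]:
  T[0,0] 'a' = {A,T0}  orig:{A}
  T[1,1] 'b' = {B,C,S,T1}  orig:{B,C,S}
  T[2,2] 'b' = {B,C,S,T1}  orig:{B,C,S}
  T[0,1] 'ab' = {A,B,C,S}
  T[1,2] 'bb' = {C}
  T[0,2] 'abb' = {B,C,S}

Original NTs in T[0,2] deriving "abb": ["B", "C", "S"]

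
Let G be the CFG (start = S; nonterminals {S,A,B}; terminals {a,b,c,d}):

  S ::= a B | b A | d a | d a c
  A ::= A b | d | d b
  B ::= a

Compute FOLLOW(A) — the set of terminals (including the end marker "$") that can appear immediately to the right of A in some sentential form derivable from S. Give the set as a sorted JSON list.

FIRST sets, iterate to fixpoint:
iter 1:
  A via A→d: +{d}
  B via B→a: +{a}
  S via S→a B: +{a}
  S via S→b A: +{b}
  S via S→d a: +{d}
  FIRST(S)={a,b,d}  FIRST(A)={d}  FIRST(B)={a}
iter 2: (stable)
  FIRST(S)={a,b,d}  FIRST(A)={d}  FIRST(B)={a}

Compute FOLLOW by fixpoint:
seed FOLLOW(S) with $
[1]
  A→A b: FOLLOW(A) ⊇ FIRST(b) = {b}; new: +{b}
  S→a B: FOLLOW(B) ⊇ FOLLOW(S) ⊇ {$}; new: +{$}
  S→b A: FOLLOW(A) ⊇ FOLLOW(S) ⊇ {$}; new: +{$}
  FOLLOW[S]={$}  FOLLOW[A]={$,b}  FOLLOW[B]={$}
[2] done
  FOLLOW[S]={$}  FOLLOW[A]={$,b}  FOLLOW[B]={$}

FOLLOW(A) = ["$", "b"]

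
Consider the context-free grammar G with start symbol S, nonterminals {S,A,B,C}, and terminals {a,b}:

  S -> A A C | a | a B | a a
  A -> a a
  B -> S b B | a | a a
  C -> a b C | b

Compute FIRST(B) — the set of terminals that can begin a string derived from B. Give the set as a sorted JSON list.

FIRST iteration:
[1]
  A via A→a a: +{a}
  B via B→a: +{a}
  C via C→a b C: +{a}
  C via C→b: +{b}
  S via S→A A C: +{a}
  FIRST(S)={a}  FIRST(A)={a}  FIRST(B)={a}  FIRST(C)={a,b}
[2] (no change)
  FIRST(S)={a}  FIRST(A)={a}  FIRST(B)={a}  FIRST(C)={a,b}

FIRST(B) = ["a"]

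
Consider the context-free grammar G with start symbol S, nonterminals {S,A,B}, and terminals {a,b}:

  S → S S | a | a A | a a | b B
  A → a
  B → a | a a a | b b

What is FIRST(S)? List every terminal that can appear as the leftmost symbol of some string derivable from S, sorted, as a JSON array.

FIRST sets, iterate to fixpoint:
[1]
  A via A→a: +{a}
  B via B→a: +{a}
  B via B→b b: +{b}
  S via S→a: +{a}
  S via S→b B: +{b}
  S: {a,b}  A: {a}  B: {a,b}
[2] — fixpoint
  S: {a,b}  A: {a}  B: {a,b}

FIRST(S) = ["a", "b"]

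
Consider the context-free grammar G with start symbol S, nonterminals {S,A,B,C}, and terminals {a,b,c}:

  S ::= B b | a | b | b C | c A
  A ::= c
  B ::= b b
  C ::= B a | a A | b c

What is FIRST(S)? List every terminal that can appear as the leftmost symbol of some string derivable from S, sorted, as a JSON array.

Compute FIRST by fixpoint:
pass 1:
  A via A→c: +{c}
  B via B→b b: +{b}
  C via C→B a: +{b}
  C via C→a A: +{a}
  S via S→B b: +{b}
  S via S→a: +{a}
  S via S→c A: +{c}
  FIRST(S)={a,b,c}  FIRST(A)={c}  FIRST(B)={b}  FIRST(C)={a,b}
pass 2: — fixpoint
  FIRST(S)={a,b,c}  FIRST(A)={c}  FIRST(B)={b}  FIRST(C)={a,b}

FIRST(S) = ["a", "b", "c"]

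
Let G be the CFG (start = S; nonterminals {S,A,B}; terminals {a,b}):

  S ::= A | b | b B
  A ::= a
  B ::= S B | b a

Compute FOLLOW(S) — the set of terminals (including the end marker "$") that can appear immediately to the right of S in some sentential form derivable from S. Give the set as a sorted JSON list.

FIRST sets, iterate to fixpoint:
pass 1:
  A via A→a: +{a}
  B via B→b a: +{b}
  S via S→A: +{a}
  S via S→b: +{b}
  FIRST[S]={a,b}  FIRST[A]={a}  FIRST[B]={b}
pass 2:
  B via B→S B: +{a}
  FIRST[S]={a,b}  FIRST[A]={a}  FIRST[B]={a,b}
pass 3: — fixpoint
  FIRST[S]={a,b}  FIRST[A]={a}  FIRST[B]={a,b}

FOLLOW sets:
initialize: $ ∈ FOLLOW(S)
[1]
  B→S B: FOLLOW(S) ⊇ FIRST(B) = {a,b}; new: +{a,b}
  S→A: FOLLOW(A) ⊇ FOLLOW(S) ⊇ {$,a,b}; new: +{$,a,b}
  S→b B: FOLLOW(B) ⊇ FOLLOW(S) ⊇ {$,a,b}; new: +{$,a,b}
  S: {$,a,b}  A: {$,a,b}  B: {$,a,b}
[2] (stable)
  S: {$,a,b}  A: {$,a,b}  B: {$,a,b}

FOLLOW(S) = ["$", "a", "b"]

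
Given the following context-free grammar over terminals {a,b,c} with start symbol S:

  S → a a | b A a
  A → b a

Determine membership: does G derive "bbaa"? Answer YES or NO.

Convert to CNF:
  S -> T0 X2 | T1 T1
  A -> T0 T1
  T0 -> b
  T1 -> a
  X2 -> A T1

CYK fill:
  [0..0]={T0}  "b"  orig:{}
  [1..1]={T0}  "b"  orig:{}
  [2..2]={T1}  "a"  orig:{}
  [3..3]={T1}  "a"  orig:{}
  [0..1]=∅  "bb"
  [1..2]={A}  "ba"
  [2..3]={S}  "aa"
  [0..2]=∅  "bba"
  [1..3]={X2}  "baa"  orig:{}
  [0..3]={S}  "bbaa"

S ∈ T[0,3] ⇒ YES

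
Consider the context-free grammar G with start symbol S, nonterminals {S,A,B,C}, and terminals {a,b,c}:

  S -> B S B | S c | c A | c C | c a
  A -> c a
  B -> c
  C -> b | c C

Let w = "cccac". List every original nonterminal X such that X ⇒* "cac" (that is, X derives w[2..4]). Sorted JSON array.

CNF form of G:
  S -> B X2 | S T0 | T0 A | T0 C | T0 T1
  A -> T0 T1
  B -> c
  C -> T0 C | b
  T0 -> c
  T1 -> a
  X2 -> S B

Fill CYK table bottom-up (cells [i..j] with 2 ≤ i ≤ j ≤ 4 only):
  T[2,2] 'c' = {B,T0}  orig:{B}
  T[3,3] 'a' = {T1}  orig:{}
  T[4,4] 'c' = {B,T0}  orig:{B}
  T[2,3] 'ca' = {A,S}
  T[3,4] 'ac' = ∅
  T[2,4] 'cac' = {S,X2}  orig:{S}

Original NTs in T[2,4] deriving "cac": ["S"]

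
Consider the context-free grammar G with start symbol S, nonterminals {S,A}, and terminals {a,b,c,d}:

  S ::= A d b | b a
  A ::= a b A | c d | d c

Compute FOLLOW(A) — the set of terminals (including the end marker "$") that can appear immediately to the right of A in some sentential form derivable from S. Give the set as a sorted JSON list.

FIRST iteration:
pass 1:
  A via A→a b A: +{a}
  A via A→c d: +{c}
  A via A→d c: +{d}
  S via S→A d b: +{a,c,d}
  S via S→b a: +{b}
  FIRST(S)={a,b,c,d}  FIRST(A)={a,c,d}
pass 2: (no change)
  FIRST(S)={a,b,c,d}  FIRST(A)={a,c,d}

FOLLOW sets:
FOLLOW(S) := {$}
iter 1:
  S→A d b: FOLLOW(A) ⊇ FIRST(d) = {d}; new: +{d}
  FOLLOW[S]={$}  FOLLOW[A]={d}
iter 2: done
  FOLLOW[S]={$}  FOLLOW[A]={d}

FOLLOW(A) = ["d"]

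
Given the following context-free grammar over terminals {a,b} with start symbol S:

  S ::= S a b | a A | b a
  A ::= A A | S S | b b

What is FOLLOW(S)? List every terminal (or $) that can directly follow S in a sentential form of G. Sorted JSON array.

FIRST sets, iterate to fixpoint:
pass 1:
  A via A→b b: +{b}
  S via S→a A: +{a}
  S via S→b a: +{b}
  S: {a,b}  A: {b}
pass 2:
  A via A→S S: +{a}
  S: {a,b}  A: {a,b}
pass 3: (stable)
  S: {a,b}  A: {a,b}

Compute FOLLOW by fixpoint:
seed FOLLOW(S) with $
round 1:
  A→A A: FOLLOW(A) ⊇ FIRST(A) = {a,b}; new: +{a,b}
  A→S S: FOLLOW(S) ⊇ FIRST(S) = {a,b}; new: +{a,b}
  S→a A: FOLLOW(A) ⊇ FOLLOW(S) ⊇ {$,a,b}; new: +{$}
  S: {$,a,b}  A: {$,a,b}
round 2: (stable)
  S: {$,a,b}  A: {$,a,b}

FOLLOW(S) = ["$", "a", "b"]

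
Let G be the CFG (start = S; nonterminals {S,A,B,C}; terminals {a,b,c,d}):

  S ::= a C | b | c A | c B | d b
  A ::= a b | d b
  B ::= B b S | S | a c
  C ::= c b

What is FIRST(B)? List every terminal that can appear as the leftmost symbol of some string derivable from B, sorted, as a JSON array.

FIRST iteration:
pass 1:
  A via A→a b: +{a}
  A via A→d b: +{d}
  B via B→a c: +{a}
  C via C→c b: +{c}
  S via S→a C: +{a}
  S via S→b: +{b}
  S via S→c A: +{c}
  S via S→d b: +{d}
  FIRST[S]={a,b,c,d}  FIRST[A]={a,d}  FIRST[B]={a}  FIRST[C]={c}
pass 2:
  B via B→S: +{b,c,d}
  FIRST[S]={a,b,c,d}  FIRST[A]={a,d}  FIRST[B]={a,b,c,d}  FIRST[C]={c}
pass 3: (stable)
  FIRST[S]={a,b,c,d}  FIRST[A]={a,d}  FIRST[B]={a,b,c,d}  FIRST[C]={c}

FIRST(B) = ["a", "b", "c", "d"]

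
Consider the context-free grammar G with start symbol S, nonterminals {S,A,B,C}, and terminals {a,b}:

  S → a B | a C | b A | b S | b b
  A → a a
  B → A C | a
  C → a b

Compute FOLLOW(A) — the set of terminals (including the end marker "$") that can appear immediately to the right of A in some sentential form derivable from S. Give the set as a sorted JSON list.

Compute FIRST by fixpoint:
iter 1:
  A via A→a a: +{a}
  B via B→A C: +{a}
  C via C→a b: +{a}
  S via S→a B: +{a}
  S via S→b A: +{b}
  FIRST[S]={a,b}  FIRST[A]={a}  FIRST[B]={a}  FIRST[C]={a}
iter 2: — fixpoint
  FIRST[S]={a,b}  FIRST[A]={a}  FIRST[B]={a}  FIRST[C]={a}

FOLLOW iteration:
initialize: $ ∈ FOLLOW(S)
[1]
  B→A C: FOLLOW(A) ⊇ FIRST(C) = {a}; new: +{a}
  S→a B: FOLLOW(B) ⊇ FOLLOW(S) ⊇ {$}; new: +{$}
  S→a C: FOLLOW(C) ⊇ FOLLOW(S) ⊇ {$}; new: +{$}
  S→b A: FOLLOW(A) ⊇ FOLLOW(S) ⊇ {$}; new: +{$}
  FOLLOW[S]={$}  FOLLOW[A]={$,a}  FOLLOW[B]={$}  FOLLOW[C]={$}
[2] (no change)
  FOLLOW[S]={$}  FOLLOW[A]={$,a}  FOLLOW[B]={$}  FOLLOW[C]={$}

FOLLOW(A) = ["$", "a"]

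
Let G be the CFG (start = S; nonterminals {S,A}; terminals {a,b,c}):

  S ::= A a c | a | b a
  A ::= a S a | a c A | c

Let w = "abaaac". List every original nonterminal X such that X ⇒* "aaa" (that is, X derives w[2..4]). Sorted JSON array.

CNF form of G:
  S -> A X5 | T2 T0 | a
  A -> T0 X3 | T0 X4 | c
  T0 -> a
  T1 -> c
  T2 -> b
  X3 -> S T0
  X4 -> T1 A
  X5 -> T0 T1

CYK table (by increasing span) — only the sub-triangle for w[2..4]:
  T[2,2] 'a' = {S,T0}  orig:{S}
  T[3,3] 'a' = {S,T0}  orig:{S}
  T[4,4] 'a' = {S,T0}  orig:{S}
  T[2,3] 'aa' = {X3}  orig:{}
  T[3,4] 'aa' = {X3}  orig:{}
  T[2,4] 'aaa' = {A}

Original NTs in T[2,4] deriving "aaa": ["A"]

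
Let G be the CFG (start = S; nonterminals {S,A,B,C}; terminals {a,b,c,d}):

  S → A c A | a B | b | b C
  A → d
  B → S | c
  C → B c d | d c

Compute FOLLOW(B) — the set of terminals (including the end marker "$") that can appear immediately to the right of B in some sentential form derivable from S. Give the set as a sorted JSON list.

FIRST iteration:
pass 1:
  A via A→d: +{d}
  B via B→c: +{c}
  C via C→B c d: +{c}
  C via C→d c: +{d}
  S via S→A c A: +{d}
  S via S→a B: +{a}
  S via S→b: +{b}
  S: {a,b,d}  A: {d}  B: {c}  C: {c,d}
pass 2:
  B via B→S: +{a,b,d}
  C via C→B c d: +{a,b}
  S: {a,b,d}  A: {d}  B: {a,b,c,d}  C: {a,b,c,d}
pass 3: (stable)
  S: {a,b,d}  A: {d}  B: {a,b,c,d}  C: {a,b,c,d}

Compute FOLLOW by fixpoint:
initialize: $ ∈ FOLLOW(S)
[1]
  C→B c d: FOLLOW(B) ⊇ FIRST(c) = {c}; new: +{c}
  S→A c A: FOLLOW(A) ⊇ FIRST(c) = {c}; new: +{c}
  S→A c A: FOLLOW(A) ⊇ FOLLOW(S) ⊇ {$}; new: +{$}
  S→a B: FOLLOW(B) ⊇ FOLLOW(S) ⊇ {$}; new: +{$}
  S→b C: FOLLOW(C) ⊇ FOLLOW(S) ⊇ {$}; new: +{$}
  FOLLOW(S)={$}  FOLLOW(A)={$,c}  FOLLOW(B)={$,c}  FOLLOW(C)={$}
[2]
  B→S: FOLLOW(S) ⊇ FOLLOW(B) ⊇ {$,c}; new: +{c}
  S→b C: FOLLOW(C) ⊇ FOLLOW(S) ⊇ {$,c}; new: +{c}
  FOLLOW(S)={$,c}  FOLLOW(A)={$,c}  FOLLOW(B)={$,c}  FOLLOW(C)={$,c}
[3] (no change)
  FOLLOW(S)={$,c}  FOLLOW(A)={$,c}  FOLLOW(B)={$,c}  FOLLOW(C)={$,c}

FOLLOW(B) = ["$", "c"]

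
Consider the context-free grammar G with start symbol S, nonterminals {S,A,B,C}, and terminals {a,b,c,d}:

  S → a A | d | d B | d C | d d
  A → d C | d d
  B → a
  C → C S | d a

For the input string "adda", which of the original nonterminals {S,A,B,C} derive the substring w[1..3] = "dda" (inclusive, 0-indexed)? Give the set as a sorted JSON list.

CNF form of G:
  S -> T0 B | T0 C | T0 T0 | T1 A | d
  A -> T0 C | T0 T0
  B -> a
  C -> C S | T0 T1
  T0 -> d
  T1 -> a

CYK fill, restricted to cells inside w[1..3]:
  [1..1]={S,T0}  "d"  orig:{S}
  [2..2]={S,T0}  "d"  orig:{S}
  [3..3]={B,T1}  "a"  orig:{B}
  [1..2]={A,S}  "dd"
  [2..3]={C,S}  "da"
  [1..3]={A,S}  "dda"

Original NTs in T[1,3] deriving "dda": ["A", "S"]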